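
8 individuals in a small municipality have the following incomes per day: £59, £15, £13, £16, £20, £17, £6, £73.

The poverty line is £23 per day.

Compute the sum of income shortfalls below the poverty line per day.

£51

Below the line: £6, £13, £15, £16, £17, £20 (q = 6 of N = 8).
Individual gaps: 23−6 = 17; 23−13 = 10; 23−15 = 8; 23−16 = 7; 23−17 = 6; 23−20 = 3.
Aggregate gap = £51.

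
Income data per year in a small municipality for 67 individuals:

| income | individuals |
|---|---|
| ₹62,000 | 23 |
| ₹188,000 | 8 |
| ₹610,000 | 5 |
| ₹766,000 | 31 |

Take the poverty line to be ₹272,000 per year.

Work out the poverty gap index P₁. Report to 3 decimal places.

0.302

Below z: 23×₹62,000, 8×₹188,000 (q = 31 of N = 67).
Relative gaps: (272000−62000)/272000 = 0.7721 (×23); (272000−188000)/272000 = 0.3088 (×8).
Σ = 20.227941. Dividing by the full population N = 67 gives P₁ = 0.302.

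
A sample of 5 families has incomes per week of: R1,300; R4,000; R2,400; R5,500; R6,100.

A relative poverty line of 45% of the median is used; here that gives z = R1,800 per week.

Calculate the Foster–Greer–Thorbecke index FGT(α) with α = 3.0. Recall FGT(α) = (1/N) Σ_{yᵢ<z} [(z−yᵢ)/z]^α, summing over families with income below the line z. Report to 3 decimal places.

0.004

Poor units: R1,300 (q = 1 of N = 5).
Gap ratios (z−y)/z: (1800−1300)/1800 = 0.2778.
Raised to α = 3.0: 0.02143.
Sum = 0.021433; FGT(3.0) = 0.021433 / 5 = 0.004.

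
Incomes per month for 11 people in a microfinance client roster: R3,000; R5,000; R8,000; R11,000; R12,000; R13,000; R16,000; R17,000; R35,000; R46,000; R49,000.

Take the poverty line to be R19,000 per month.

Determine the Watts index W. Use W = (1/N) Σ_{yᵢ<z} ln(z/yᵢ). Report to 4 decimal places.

0.5195

Incomes under z: R3,000, R5,000, R8,000, R11,000, R12,000, R13,000, R16,000, R17,000 (q = 8 of N = 11).
Log gaps: ln(19000/3000) = 1.8458; ln(19000/5000) = 1.3350; ln(19000/8000) = 0.8650; ln(19000/11000) = 0.5465; ln(19000/12000) = 0.4595; ln(19000/13000) = 0.3795; ln(19000/16000) = 0.1719; ln(19000/17000) = 0.1112.
W = 5.714467 / 11 = 0.5195.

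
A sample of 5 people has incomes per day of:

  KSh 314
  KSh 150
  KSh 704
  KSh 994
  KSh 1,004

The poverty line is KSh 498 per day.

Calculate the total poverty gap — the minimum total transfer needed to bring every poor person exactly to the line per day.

Poor units: KSh 150, KSh 314 (q = 2 of N = 5).
Individual gaps: 498−150 = 348; 498−314 = 184.
Aggregate gap = KSh 532.

KSh 532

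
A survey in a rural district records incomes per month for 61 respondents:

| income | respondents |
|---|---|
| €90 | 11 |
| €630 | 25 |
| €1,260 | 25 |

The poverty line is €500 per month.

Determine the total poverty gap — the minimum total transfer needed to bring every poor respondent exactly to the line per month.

Poor units: 11×€90 (q = 11 of N = 61).
Individual gaps: 11×(500−90) = 4510.
Aggregate gap = €4,510.

€4,510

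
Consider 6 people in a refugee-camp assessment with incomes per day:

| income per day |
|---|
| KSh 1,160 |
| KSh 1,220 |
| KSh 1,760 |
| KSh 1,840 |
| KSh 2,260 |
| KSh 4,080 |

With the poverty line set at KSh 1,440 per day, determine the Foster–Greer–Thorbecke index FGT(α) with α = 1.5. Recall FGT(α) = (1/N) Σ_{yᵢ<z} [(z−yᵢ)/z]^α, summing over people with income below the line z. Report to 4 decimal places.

Below the line: KSh 1,160, KSh 1,220 (q = 2 of N = 6).
Gap ratios (z−y)/z: (1440−1160)/1440 = 0.1944; (1440−1220)/1440 = 0.1528.
Raised to α = 1.5: 0.08574; 0.05972.
Sum = 0.145458; FGT(1.5) = 0.145458 / 6 = 0.0242.

0.0242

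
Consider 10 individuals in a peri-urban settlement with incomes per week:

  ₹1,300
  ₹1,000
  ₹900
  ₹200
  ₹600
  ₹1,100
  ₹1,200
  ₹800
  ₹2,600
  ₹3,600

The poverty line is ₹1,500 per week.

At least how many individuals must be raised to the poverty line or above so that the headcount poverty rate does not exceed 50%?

Currently q = 8 of N = 10 are below the line (H = 0.800).
A headcount ratio of at most 50% allows at most ⌊0.50 × 10⌋ = 5 poor individuals.
So at least 8 − 5 = 3 must be lifted.

3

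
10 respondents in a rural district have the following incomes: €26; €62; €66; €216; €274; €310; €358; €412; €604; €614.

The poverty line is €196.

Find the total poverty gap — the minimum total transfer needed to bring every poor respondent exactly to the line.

€434

Below z: €26, €62, €66 (q = 3 of N = 10).
Individual gaps: 196−26 = 170; 196−62 = 134; 196−66 = 130.
Aggregate gap = €434.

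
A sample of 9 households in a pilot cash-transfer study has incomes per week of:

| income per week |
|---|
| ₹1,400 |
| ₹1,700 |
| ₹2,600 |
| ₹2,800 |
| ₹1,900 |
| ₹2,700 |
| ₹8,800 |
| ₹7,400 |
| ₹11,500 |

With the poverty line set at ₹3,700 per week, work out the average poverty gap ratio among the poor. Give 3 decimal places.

Incomes under z: ₹1,400, ₹1,700, ₹1,900, ₹2,600, ₹2,700, ₹2,800 (q = 6 of N = 9).
Relative gaps: 0.6216, 0.5405, 0.4865, 0.2973, 0.2703, 0.2432; sum = 2.459459.
I averages over the q = 6 poor units only: 2.459459 / 6 = 0.410.

0.410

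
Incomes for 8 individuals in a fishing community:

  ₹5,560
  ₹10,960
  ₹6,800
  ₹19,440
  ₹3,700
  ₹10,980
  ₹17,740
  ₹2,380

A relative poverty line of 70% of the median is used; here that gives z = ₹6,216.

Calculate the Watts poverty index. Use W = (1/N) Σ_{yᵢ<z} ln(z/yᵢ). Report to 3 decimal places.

0.199

Poor units: ₹2,380, ₹3,700, ₹5,560 (q = 3 of N = 8).
Log gaps: ln(6216/2380) = 0.9600; ln(6216/3700) = 0.5188; ln(6216/5560) = 0.1115.
W = 1.590348 / 8 = 0.199.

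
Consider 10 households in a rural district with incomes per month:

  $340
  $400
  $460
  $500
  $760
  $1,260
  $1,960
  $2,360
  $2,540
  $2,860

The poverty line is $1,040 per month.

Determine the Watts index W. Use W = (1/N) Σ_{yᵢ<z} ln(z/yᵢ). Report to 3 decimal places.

Incomes under z: $340, $400, $460, $500, $760 (q = 5 of N = 10).
ln(z/y) terms: ln(1040/340) = 1.1180; ln(1040/400) = 0.9555; ln(1040/460) = 0.8157; ln(1040/500) = 0.7324; ln(1040/760) = 0.3137.
W = 3.935317 / 10 = 0.394.

0.394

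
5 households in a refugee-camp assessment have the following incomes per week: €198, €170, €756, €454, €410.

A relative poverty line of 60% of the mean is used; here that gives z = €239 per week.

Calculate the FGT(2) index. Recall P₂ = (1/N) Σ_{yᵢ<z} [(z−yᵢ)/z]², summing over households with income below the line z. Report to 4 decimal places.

Below z: €170, €198 (q = 2 of N = 5).
Relative gaps: (239−170)/239 = 0.2887; (239−198)/239 = 0.1715.
Squared: 0.0833; 0.0294.
Sum = 0.112778; P₂ = 0.112778 / 5 = 0.0226.

0.0226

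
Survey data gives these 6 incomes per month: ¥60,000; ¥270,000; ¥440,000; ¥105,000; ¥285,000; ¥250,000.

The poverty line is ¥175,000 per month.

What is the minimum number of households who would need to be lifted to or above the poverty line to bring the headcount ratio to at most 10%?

2

Currently q = 2 of N = 6 are below the line (H = 0.333).
A headcount ratio of at most 10% allows at most ⌊0.10 × 6⌋ = 0 poor households.
So at least 2 − 0 = 2 must be lifted.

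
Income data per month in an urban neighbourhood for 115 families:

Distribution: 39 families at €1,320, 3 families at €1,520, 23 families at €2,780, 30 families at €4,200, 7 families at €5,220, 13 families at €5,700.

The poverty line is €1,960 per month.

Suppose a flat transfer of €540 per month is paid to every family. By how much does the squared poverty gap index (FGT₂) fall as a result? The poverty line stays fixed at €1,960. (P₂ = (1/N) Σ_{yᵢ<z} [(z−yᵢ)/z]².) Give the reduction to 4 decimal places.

Before: below the line — 39×€1,320, 3×€1,520; squared poverty gap index (FGT₂) = 0.037474.
After the €540 transfer: below the line — 39×€1,860; squared poverty gap index (FGT₂) = 0.000883.
Reduction = 0.037474 − 0.000883 = 0.0366.

0.0366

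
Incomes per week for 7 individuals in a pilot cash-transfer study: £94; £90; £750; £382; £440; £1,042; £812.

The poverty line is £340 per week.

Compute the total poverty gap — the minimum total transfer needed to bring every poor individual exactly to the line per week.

£496

Below z: £90, £94 (q = 2 of N = 7).
Individual gaps: 340−90 = 250; 340−94 = 246.
Aggregate gap = £496.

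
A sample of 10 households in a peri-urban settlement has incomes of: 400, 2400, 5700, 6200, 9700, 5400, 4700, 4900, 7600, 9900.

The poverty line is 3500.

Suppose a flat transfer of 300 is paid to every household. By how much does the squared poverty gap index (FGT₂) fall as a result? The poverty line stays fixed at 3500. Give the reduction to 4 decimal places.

Before: below the line — 400, 2400; squared poverty gap index (FGT₂) = 0.088327.
After the 300 transfer: below the line — 700, 2700; squared poverty gap index (FGT₂) = 0.069224.
Reduction = 0.088327 − 0.069224 = 0.0191.

0.0191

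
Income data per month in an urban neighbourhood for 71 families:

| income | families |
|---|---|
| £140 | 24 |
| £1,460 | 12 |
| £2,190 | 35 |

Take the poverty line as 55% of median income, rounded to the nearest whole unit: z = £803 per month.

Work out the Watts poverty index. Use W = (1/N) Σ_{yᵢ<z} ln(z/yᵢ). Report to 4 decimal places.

Poor units: 24×£140 (q = 24 of N = 71).
Log shortfalls: ln(803/140) = 1.7467 (×24).
W = 41.921095 / 71 = 0.5904.

0.5904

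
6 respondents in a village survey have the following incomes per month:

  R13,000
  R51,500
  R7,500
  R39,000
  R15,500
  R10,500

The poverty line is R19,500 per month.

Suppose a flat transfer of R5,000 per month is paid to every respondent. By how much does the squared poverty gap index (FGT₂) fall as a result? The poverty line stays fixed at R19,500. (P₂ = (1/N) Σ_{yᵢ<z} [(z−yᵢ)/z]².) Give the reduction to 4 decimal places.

0.0947

Before: below the line — R7,500, R10,500, R13,000, R15,500; squared poverty gap index (FGT₂) = 0.124151.
After the R5,000 transfer: below the line — R12,500, R15,500, R18,000; squared poverty gap index (FGT₂) = 0.029476.
Reduction = 0.124151 − 0.029476 = 0.0947.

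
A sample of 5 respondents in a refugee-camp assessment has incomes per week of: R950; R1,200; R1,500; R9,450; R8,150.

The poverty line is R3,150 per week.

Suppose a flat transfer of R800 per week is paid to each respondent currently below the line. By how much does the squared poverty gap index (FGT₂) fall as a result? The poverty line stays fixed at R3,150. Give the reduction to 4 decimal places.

0.1483

Before: below the line — R950, R1,200, R1,500; squared poverty gap index (FGT₂) = 0.229075.
After the R800 transfer: below the line — R1,750, R2,000, R2,300; squared poverty gap index (FGT₂) = 0.080726.
Reduction = 0.229075 − 0.080726 = 0.1483.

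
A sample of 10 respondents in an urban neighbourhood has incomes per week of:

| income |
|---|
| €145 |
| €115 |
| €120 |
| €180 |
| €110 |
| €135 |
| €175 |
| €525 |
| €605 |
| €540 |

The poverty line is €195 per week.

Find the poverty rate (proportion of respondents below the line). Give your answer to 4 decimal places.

7 of the 10 respondents have income below €195.
H = 7/10 = 0.7000.

0.7000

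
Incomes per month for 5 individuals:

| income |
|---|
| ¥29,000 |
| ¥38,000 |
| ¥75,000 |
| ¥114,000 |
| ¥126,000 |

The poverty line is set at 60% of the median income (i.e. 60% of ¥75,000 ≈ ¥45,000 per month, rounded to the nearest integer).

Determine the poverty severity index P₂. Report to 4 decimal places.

Below z: ¥29,000, ¥38,000 (q = 2 of N = 5).
Normalized shortfalls: (45000−29000)/45000 = 0.3556; (45000−38000)/45000 = 0.1556.
Squared: 0.1264; 0.0242.
Sum = 0.150617; P₂ = 0.150617 / 5 = 0.0301.

0.0301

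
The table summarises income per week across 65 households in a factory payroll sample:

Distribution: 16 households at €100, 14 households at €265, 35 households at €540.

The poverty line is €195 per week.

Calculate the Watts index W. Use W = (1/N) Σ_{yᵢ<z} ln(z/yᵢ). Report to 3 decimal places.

0.164

Incomes under z: 16×€100 (q = 16 of N = 65).
ln(z/y) terms: ln(195/100) = 0.6678 (×16).
W = 10.685270 / 65 = 0.164.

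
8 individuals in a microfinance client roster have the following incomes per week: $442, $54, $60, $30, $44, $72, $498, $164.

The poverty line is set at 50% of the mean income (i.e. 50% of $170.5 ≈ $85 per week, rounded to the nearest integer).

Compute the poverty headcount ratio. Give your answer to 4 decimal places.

5 of the 8 individuals have income below $85.
H = 5/8 = 0.6250.

0.6250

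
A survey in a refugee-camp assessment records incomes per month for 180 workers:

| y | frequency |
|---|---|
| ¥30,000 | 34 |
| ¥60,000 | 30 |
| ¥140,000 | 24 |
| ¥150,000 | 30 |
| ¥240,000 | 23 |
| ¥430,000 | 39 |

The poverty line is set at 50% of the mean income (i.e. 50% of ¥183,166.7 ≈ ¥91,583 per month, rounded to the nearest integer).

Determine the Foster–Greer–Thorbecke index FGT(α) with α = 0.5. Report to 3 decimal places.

0.253

Poor units: 34×¥30,000, 30×¥60,000 (q = 64 of N = 180).
Gap ratios (z−y)/z: (91583−30000)/91583 = 0.6724 (×34); (91583−60000)/91583 = 0.3449 (×30).
Raised to α = 0.5: 0.82002 (×34); 0.58724 (×30).
Sum = 45.497934; FGT(0.5) = 45.497934 / 180 = 0.253.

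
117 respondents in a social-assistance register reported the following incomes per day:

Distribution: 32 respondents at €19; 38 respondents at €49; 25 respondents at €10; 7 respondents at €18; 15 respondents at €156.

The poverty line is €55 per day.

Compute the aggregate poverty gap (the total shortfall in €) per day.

Below the line: 25×€10, 7×€18, 32×€19, 38×€49 (q = 102 of N = 117).
Individual gaps: 25×(55−10) = 1125; 7×(55−18) = 259; 32×(55−19) = 1152; 38×(55−49) = 228.
Aggregate gap = €2,764.

€2,764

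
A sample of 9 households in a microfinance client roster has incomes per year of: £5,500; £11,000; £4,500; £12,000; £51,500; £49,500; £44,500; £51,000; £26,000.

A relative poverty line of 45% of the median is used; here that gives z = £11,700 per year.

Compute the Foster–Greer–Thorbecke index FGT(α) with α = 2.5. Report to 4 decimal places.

Below the line: £4,500, £5,500, £11,000 (q = 3 of N = 9).
Shortfall ratios: (11700−4500)/11700 = 0.6154; (11700−5500)/11700 = 0.5299; (11700−11000)/11700 = 0.0598.
Raised to α = 2.5: 0.29708; 0.20442; 0.00088.
Sum = 0.502367; FGT(2.5) = 0.502367 / 9 = 0.0558.

0.0558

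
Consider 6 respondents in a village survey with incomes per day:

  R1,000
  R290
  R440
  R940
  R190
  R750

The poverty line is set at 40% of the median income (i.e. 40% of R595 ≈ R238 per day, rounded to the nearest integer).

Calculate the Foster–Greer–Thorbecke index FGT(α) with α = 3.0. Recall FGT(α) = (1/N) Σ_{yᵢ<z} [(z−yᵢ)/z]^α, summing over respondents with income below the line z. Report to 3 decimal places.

0.001

Incomes under z: R190 (q = 1 of N = 6).
Relative gaps: (238−190)/238 = 0.2017.
Raised to α = 3.0: 0.00820.
Sum = 0.008203; FGT(3.0) = 0.008203 / 6 = 0.001.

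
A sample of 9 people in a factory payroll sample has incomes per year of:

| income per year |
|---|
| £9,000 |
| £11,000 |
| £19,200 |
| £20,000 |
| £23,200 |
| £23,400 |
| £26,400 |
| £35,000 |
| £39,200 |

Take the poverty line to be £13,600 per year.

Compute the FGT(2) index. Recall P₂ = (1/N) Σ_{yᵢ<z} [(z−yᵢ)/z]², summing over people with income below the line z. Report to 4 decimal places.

0.0168

Below z: £9,000, £11,000 (q = 2 of N = 9).
Relative gaps: (13600−9000)/13600 = 0.3382; (13600−11000)/13600 = 0.1912.
Squared: 0.1144; 0.0365.
Sum = 0.150952; P₂ = 0.150952 / 9 = 0.0168.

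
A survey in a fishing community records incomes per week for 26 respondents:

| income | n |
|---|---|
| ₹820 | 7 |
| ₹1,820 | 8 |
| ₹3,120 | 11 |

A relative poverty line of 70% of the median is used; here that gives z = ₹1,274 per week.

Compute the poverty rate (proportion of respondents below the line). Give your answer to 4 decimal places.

7 of the 26 respondents have income below ₹1,274.
H = 7/26 = 0.2692.

0.2692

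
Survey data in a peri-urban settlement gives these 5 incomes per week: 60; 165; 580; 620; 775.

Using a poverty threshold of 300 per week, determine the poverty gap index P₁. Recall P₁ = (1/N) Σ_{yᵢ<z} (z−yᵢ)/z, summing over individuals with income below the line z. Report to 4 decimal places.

0.2500

Poor units: 60, 165 (q = 2 of N = 5).
Normalized shortfalls: (300−60)/300 = 0.8000; (300−165)/300 = 0.4500.
Σ = 1.250000. Dividing by the full population N = 5 gives P₁ = 0.2500.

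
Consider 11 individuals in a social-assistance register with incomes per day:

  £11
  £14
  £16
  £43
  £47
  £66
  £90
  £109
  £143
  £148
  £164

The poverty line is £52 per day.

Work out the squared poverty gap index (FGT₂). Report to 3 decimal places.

Incomes under z: £11, £14, £16, £43, £47 (q = 5 of N = 11).
Gap ratios (z−y)/z: (52−11)/52 = 0.7885; (52−14)/52 = 0.7308; (52−16)/52 = 0.6923; (52−43)/52 = 0.1731; (52−47)/52 = 0.0962.
Squared: 0.6217; 0.5340; 0.4793; 0.0300; 0.0092.
Sum = 1.674186; P₂ = 1.674186 / 11 = 0.152.

0.152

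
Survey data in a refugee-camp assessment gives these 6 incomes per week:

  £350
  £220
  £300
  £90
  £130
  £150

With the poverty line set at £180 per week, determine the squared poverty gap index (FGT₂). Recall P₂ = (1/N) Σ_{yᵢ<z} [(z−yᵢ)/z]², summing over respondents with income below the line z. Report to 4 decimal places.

0.0592

Poor units: £90, £130, £150 (q = 3 of N = 6).
Shortfall ratios: (180−90)/180 = 0.5000; (180−130)/180 = 0.2778; (180−150)/180 = 0.1667.
Squared: 0.2500; 0.0772; 0.0278.
Sum = 0.354938; P₂ = 0.354938 / 6 = 0.0592.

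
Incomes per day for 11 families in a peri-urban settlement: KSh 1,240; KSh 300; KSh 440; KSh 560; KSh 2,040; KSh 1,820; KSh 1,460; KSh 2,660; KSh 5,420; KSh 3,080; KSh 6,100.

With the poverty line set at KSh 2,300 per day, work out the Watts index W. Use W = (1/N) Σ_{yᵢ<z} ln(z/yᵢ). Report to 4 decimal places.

Poor units: KSh 300, KSh 440, KSh 560, KSh 1,240, KSh 1,460, KSh 1,820, KSh 2,040 (q = 7 of N = 11).
Log gaps: ln(2300/300) = 2.0369; ln(2300/440) = 1.6539; ln(2300/560) = 1.4127; ln(2300/1240) = 0.6178; ln(2300/1460) = 0.4545; ln(2300/1820) = 0.2341; ln(2300/2040) = 0.1200.
W = 6.529802 / 11 = 0.5936.

0.5936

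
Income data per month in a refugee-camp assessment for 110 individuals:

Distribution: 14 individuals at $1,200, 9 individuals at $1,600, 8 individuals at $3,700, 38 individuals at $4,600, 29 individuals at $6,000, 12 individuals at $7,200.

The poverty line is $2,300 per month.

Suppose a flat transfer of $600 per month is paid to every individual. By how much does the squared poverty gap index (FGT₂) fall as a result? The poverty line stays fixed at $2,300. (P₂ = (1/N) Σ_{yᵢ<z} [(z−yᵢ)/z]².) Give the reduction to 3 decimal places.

Before: below the line — 14×$1,200, 9×$1,600; squared poverty gap index (FGT₂) = 0.03669.
After the $600 transfer: below the line — 14×$1,800, 9×$2,200; squared poverty gap index (FGT₂) = 0.00617.
Reduction = 0.03669 − 0.00617 = 0.031.

0.031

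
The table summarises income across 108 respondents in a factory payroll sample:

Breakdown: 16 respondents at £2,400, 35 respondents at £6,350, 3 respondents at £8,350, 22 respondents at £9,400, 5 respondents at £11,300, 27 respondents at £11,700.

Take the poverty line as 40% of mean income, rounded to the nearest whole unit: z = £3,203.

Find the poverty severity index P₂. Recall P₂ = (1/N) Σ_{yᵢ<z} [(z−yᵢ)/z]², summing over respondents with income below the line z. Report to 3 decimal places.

Poor units: 16×£2,400 (q = 16 of N = 108).
Normalized shortfalls: (3203−2400)/3203 = 0.2507 (×16).
Squared: 0.0629 (×16).
Sum = 1.005628; P₂ = 1.005628 / 108 = 0.009.

0.009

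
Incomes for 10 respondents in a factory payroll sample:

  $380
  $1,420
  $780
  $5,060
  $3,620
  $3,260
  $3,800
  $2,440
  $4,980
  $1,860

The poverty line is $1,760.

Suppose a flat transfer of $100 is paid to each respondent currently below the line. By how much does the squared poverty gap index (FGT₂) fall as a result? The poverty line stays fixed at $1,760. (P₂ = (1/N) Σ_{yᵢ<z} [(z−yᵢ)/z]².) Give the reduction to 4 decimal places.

0.0165

Before: below the line — $380, $780, $1,420; squared poverty gap index (FGT₂) = 0.096216.
After the $100 transfer: below the line — $480, $880, $1,520; squared poverty gap index (FGT₂) = 0.079752.
Reduction = 0.096216 − 0.079752 = 0.0165.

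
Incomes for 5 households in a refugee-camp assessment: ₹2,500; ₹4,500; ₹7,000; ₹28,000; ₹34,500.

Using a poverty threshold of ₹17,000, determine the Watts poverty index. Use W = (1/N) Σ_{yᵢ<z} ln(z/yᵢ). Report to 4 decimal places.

0.8267

Below the line: ₹2,500, ₹4,500, ₹7,000 (q = 3 of N = 5).
ln(z/y) terms: ln(17000/2500) = 1.9169; ln(17000/4500) = 1.3291; ln(17000/7000) = 0.8873.
W = 4.133362 / 5 = 0.8267.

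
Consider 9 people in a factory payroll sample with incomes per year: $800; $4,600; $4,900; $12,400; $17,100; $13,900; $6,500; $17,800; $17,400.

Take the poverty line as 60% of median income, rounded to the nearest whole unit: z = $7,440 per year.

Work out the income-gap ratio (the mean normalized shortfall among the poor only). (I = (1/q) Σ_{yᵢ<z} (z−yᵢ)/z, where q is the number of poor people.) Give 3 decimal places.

0.435

Poor units: $800, $4,600, $4,900, $6,500 (q = 4 of N = 9).
Shortfall ratios (z−y)/z: 0.8925, 0.3817, 0.3414, 0.1263; sum = 1.741935.
The income-gap ratio divides by q (the poor only): 1.741935 / 4 = 0.435.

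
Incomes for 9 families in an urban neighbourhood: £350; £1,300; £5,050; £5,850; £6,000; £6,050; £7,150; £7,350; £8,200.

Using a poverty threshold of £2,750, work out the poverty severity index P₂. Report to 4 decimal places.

0.1155

Below the line: £350, £1,300 (q = 2 of N = 9).
Normalized shortfalls: (2750−350)/2750 = 0.8727; (2750−1300)/2750 = 0.5273.
Squared: 0.7617; 0.2780.
Sum = 1.039669; P₂ = 1.039669 / 9 = 0.1155.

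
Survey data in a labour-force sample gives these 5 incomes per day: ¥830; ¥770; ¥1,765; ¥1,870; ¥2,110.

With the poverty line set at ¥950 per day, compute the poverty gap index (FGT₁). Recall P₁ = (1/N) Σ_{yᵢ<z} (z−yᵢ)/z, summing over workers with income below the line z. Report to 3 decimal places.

Incomes under z: ¥770, ¥830 (q = 2 of N = 5).
Normalized shortfalls: (950−770)/950 = 0.1895; (950−830)/950 = 0.1263.
Σ = 0.315789. Dividing by the full population N = 5 gives P₁ = 0.063.

0.063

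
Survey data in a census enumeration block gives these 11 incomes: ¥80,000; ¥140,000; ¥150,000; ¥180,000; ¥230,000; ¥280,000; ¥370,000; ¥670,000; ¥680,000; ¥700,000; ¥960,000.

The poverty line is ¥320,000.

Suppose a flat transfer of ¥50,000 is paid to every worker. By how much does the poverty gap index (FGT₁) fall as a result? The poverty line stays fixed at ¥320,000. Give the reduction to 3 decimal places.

Before: below the line — ¥80,000, ¥140,000, ¥150,000, ¥180,000, ¥230,000, ¥280,000; poverty gap index (FGT₁) = 0.24432.
After the ¥50,000 transfer: below the line — ¥130,000, ¥190,000, ¥200,000, ¥230,000, ¥280,000; poverty gap index (FGT₁) = 0.16193.
Reduction = 0.24432 − 0.16193 = 0.082.

0.082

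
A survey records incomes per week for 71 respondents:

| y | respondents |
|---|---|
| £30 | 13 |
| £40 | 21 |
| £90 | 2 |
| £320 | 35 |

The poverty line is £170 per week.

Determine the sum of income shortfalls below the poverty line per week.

£4,710

Incomes under z: 13×£30, 21×£40, 2×£90 (q = 36 of N = 71).
Individual gaps: 13×(170−30) = 1820; 21×(170−40) = 2730; 2×(170−90) = 160.
Aggregate gap = £4,710.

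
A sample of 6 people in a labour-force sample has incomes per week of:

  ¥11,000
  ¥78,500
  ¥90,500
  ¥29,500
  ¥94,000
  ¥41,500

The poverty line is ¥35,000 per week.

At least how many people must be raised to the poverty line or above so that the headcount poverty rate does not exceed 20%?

1

Currently q = 2 of N = 6 are below the line (H = 0.333).
A headcount ratio of at most 20% allows at most ⌊0.20 × 6⌋ = 1 poor people.
So at least 2 − 1 = 1 must be lifted.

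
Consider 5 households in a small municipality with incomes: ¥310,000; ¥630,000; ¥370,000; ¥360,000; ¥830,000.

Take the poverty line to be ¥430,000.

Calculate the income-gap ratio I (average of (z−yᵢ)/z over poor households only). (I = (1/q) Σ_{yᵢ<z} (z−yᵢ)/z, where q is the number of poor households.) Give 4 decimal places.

Incomes under z: ¥310,000, ¥360,000, ¥370,000 (q = 3 of N = 5).
Relative gaps: 0.2791, 0.1628, 0.1395; sum = 0.581395.
I averages over the q = 3 poor units only: 0.581395 / 3 = 0.1938.

0.1938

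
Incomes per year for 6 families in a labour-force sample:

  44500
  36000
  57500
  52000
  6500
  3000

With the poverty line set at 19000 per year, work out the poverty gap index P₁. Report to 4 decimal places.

0.2500

Below z: 3000, 6500 (q = 2 of N = 6).
Shortfall ratios: (19000−3000)/19000 = 0.8421; (19000−6500)/19000 = 0.6579.
Σ = 1.500000. Dividing by the full population N = 6 gives P₁ = 0.2500.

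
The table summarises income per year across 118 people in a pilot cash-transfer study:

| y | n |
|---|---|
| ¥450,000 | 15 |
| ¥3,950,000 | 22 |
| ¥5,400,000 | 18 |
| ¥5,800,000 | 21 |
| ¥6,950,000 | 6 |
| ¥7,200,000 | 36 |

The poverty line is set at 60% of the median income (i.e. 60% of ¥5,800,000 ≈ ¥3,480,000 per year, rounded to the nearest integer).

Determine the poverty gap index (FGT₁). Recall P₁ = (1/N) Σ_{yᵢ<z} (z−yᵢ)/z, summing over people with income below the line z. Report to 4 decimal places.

0.1107

Incomes under z: 15×¥450,000 (q = 15 of N = 118).
Gap ratios (z−y)/z: (3480000−450000)/3480000 = 0.8707 (×15).
Sum of shortfalls = 13.060345; P₁ averages over all N: 13.060345 / 118 = 0.1107.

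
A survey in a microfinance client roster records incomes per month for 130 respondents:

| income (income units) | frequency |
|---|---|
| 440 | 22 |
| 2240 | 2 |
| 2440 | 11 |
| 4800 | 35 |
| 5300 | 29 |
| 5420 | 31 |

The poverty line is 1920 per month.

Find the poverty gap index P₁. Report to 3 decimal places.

0.130

Below the line: 22×440 (q = 22 of N = 130).
Normalized shortfalls: (1920−440)/1920 = 0.7708 (×22).
Σ = 16.958333. Dividing by the full population N = 130 gives P₁ = 0.130.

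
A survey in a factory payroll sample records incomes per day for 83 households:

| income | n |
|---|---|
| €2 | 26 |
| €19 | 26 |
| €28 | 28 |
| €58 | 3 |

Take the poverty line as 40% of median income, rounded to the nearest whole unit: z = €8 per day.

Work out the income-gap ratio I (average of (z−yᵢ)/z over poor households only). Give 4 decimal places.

0.7500

Below the line: 26×€2 (q = 26 of N = 83).
Shortfall ratios (z−y)/z: 0.7500 (×26); sum = 19.500000.
The income-gap ratio divides by q (the poor only): 19.500000 / 26 = 0.7500.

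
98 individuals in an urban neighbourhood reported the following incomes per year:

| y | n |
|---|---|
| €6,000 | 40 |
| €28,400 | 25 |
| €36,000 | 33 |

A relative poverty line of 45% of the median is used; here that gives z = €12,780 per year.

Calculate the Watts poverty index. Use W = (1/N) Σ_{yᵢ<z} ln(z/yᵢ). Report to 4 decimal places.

Incomes under z: 40×€6,000 (q = 40 of N = 98).
ln(z/y) terms: ln(12780/6000) = 0.7561 (×40).
W = 30.244879 / 98 = 0.3086.

0.3086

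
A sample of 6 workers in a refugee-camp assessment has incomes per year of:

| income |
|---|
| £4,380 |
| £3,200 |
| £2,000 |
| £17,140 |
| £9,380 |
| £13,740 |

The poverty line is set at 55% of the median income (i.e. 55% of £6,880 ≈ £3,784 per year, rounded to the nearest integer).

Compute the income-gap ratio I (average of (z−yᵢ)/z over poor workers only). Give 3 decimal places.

Below the line: £2,000, £3,200 (q = 2 of N = 6).
Relative gaps: 0.4715, 0.1543; sum = 0.625793.
The income-gap ratio divides by q (the poor only): 0.625793 / 2 = 0.313.

0.313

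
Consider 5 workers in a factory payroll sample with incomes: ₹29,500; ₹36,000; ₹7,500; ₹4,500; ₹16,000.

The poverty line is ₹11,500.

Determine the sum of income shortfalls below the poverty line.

₹11,000

Below the line: ₹4,500, ₹7,500 (q = 2 of N = 5).
Individual gaps: 11500−4500 = 7000; 11500−7500 = 4000.
Aggregate gap = ₹11,000.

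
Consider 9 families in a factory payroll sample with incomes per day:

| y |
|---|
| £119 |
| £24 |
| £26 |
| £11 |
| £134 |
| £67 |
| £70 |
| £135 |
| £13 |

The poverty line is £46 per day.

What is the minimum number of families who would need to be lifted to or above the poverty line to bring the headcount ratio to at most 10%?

Currently q = 4 of N = 9 are below the line (H = 0.444).
A headcount ratio of at most 10% allows at most ⌊0.10 × 9⌋ = 0 poor families.
So at least 4 − 0 = 4 must be lifted.

4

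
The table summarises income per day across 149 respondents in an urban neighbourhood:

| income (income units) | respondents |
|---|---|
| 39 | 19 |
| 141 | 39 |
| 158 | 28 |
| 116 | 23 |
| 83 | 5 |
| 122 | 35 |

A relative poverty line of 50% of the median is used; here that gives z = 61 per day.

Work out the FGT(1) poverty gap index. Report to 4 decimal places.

0.0460

Incomes under z: 19×39 (q = 19 of N = 149).
Normalized shortfalls: (61−39)/61 = 0.3607 (×19).
Sum of shortfalls = 6.852459; P₁ averages over all N: 6.852459 / 149 = 0.0460.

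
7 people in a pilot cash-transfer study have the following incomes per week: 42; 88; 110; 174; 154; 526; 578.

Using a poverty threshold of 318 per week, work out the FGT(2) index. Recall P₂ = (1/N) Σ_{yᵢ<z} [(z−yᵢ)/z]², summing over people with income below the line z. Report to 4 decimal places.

0.3108

Incomes under z: 42, 88, 110, 154, 174 (q = 5 of N = 7).
Gap ratios (z−y)/z: (318−42)/318 = 0.8679; (318−88)/318 = 0.7233; (318−110)/318 = 0.6541; (318−154)/318 = 0.5157; (318−174)/318 = 0.4528.
Squared: 0.7533; 0.5231; 0.4278; 0.2660; 0.2051.
Sum = 2.175270; P₂ = 2.175270 / 7 = 0.3108.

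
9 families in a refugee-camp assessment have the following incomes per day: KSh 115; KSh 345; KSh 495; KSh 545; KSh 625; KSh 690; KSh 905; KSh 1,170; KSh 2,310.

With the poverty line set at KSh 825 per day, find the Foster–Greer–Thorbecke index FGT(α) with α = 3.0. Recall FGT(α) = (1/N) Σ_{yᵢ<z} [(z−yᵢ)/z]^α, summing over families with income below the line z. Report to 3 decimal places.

0.106

Below the line: KSh 115, KSh 345, KSh 495, KSh 545, KSh 625, KSh 690 (q = 6 of N = 9).
Shortfall ratios: (825−115)/825 = 0.8606; (825−345)/825 = 0.5818; (825−495)/825 = 0.4000; (825−545)/825 = 0.3394; (825−625)/825 = 0.2424; (825−690)/825 = 0.1636.
Raised to α = 3.0: 0.63740; 0.19695; 0.06400; 0.03909; 0.01425; 0.00438.
Sum = 0.956077; FGT(3.0) = 0.956077 / 9 = 0.106.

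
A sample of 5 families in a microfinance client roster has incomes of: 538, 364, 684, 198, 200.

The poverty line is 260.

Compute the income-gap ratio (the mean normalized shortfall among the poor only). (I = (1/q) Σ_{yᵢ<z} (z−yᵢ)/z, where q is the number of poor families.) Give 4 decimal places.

0.2346

Poor units: 198, 200 (q = 2 of N = 5).
Shortfall ratios (z−y)/z: 0.2385, 0.2308; sum = 0.469231.
The income-gap ratio divides by q (the poor only): 0.469231 / 2 = 0.2346.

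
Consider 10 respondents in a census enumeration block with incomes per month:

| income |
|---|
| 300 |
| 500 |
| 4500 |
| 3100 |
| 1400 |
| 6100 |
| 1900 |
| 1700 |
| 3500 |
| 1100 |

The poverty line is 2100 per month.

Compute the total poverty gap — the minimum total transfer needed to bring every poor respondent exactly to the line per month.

5700

Below z: 300, 500, 1100, 1400, 1700, 1900 (q = 6 of N = 10).
Individual gaps: 2100−300 = 1800; 2100−500 = 1600; 2100−1100 = 1000; 2100−1400 = 700; 2100−1700 = 400; 2100−1900 = 200.
Aggregate gap = 5700.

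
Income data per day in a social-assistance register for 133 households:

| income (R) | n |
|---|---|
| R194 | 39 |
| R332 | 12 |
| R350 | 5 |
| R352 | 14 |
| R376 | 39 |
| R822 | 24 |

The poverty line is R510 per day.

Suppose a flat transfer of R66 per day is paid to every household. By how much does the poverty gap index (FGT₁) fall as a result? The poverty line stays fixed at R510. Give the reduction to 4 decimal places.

0.1061

Before: below the line — 39×R194, 12×R332, 5×R350, 14×R352, 39×R376; poverty gap index (FGT₁) = 0.334631.
After the R66 transfer: below the line — 39×R260, 12×R398, 5×R416, 14×R418, 39×R442; poverty gap index (FGT₁) = 0.228571.
Reduction = 0.334631 − 0.228571 = 0.1061.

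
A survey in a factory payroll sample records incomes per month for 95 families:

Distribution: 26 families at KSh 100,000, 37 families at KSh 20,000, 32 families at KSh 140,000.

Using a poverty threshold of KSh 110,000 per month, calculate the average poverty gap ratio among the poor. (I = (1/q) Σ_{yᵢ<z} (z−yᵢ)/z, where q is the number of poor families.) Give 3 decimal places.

Poor units: 37×KSh 20,000, 26×KSh 100,000 (q = 63 of N = 95).
Relative gaps: 0.8182 (×37), 0.0909 (×26); sum = 32.636364.
The income-gap ratio divides by q (the poor only): 32.636364 / 63 = 0.518.

0.518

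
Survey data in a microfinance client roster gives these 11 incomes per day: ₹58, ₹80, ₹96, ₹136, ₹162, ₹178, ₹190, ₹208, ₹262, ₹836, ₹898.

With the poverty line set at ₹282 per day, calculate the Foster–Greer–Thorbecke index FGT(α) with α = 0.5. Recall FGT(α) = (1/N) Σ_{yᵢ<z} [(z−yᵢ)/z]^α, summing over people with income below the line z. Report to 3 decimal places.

Below z: ₹58, ₹80, ₹96, ₹136, ₹162, ₹178, ₹190, ₹208, ₹262 (q = 9 of N = 11).
Shortfall ratios: (282−58)/282 = 0.7943; (282−80)/282 = 0.7163; (282−96)/282 = 0.6596; (282−136)/282 = 0.5177; (282−162)/282 = 0.4255; (282−178)/282 = 0.3688; (282−190)/282 = 0.3262; (282−208)/282 = 0.2624; (282−262)/282 = 0.0709.
Raised to α = 0.5: 0.89125; 0.84635; 0.81214; 0.71953; 0.65233; 0.60728; 0.57118; 0.51226; 0.26631.
Sum = 5.878639; FGT(0.5) = 5.878639 / 11 = 0.534.

0.534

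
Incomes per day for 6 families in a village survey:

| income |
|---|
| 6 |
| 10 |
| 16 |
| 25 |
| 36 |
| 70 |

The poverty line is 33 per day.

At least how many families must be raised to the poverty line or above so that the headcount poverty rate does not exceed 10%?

4 of the 6 families are poor, so H = 4/6 = 0.667.
A headcount ratio of at most 10% allows at most ⌊0.10 × 6⌋ = 0 poor families.
So at least 4 − 0 = 4 must be lifted.

4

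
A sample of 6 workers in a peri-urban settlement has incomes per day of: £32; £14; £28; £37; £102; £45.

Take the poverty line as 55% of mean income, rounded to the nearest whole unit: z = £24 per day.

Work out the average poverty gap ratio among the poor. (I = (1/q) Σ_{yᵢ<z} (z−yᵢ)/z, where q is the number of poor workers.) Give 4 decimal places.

Below z: £14 (q = 1 of N = 6).
Shortfall ratios (z−y)/z: 0.4167; sum = 0.416667.
I averages over the q = 1 poor units only: 0.416667 / 1 = 0.4167.

0.4167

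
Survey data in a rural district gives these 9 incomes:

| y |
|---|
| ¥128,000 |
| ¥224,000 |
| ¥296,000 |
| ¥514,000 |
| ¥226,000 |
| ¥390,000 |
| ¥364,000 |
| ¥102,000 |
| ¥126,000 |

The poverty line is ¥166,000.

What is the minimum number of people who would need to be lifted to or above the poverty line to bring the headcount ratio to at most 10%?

3

Currently q = 3 of N = 9 are below the line (H = 0.333).
A headcount ratio of at most 10% allows at most ⌊0.10 × 9⌋ = 0 poor people.
So at least 3 − 0 = 3 must be lifted.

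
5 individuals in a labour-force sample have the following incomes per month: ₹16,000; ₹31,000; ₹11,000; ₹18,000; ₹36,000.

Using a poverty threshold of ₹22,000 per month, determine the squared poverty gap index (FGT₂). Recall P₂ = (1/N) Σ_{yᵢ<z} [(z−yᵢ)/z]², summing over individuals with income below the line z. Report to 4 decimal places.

Below the line: ₹11,000, ₹16,000, ₹18,000 (q = 3 of N = 5).
Gap ratios (z−y)/z: (22000−11000)/22000 = 0.5000; (22000−16000)/22000 = 0.2727; (22000−18000)/22000 = 0.1818.
Squared: 0.2500; 0.0744; 0.0331.
Sum = 0.357438; P₂ = 0.357438 / 5 = 0.0715.

0.0715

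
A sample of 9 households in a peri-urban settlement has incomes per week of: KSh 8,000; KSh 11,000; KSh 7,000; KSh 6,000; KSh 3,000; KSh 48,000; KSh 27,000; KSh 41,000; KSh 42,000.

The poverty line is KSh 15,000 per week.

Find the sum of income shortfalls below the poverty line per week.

Below the line: KSh 3,000, KSh 6,000, KSh 7,000, KSh 8,000, KSh 11,000 (q = 5 of N = 9).
Individual gaps: 15000−3000 = 12000; 15000−6000 = 9000; 15000−7000 = 8000; 15000−8000 = 7000; 15000−11000 = 4000.
Aggregate gap = KSh 40,000.

KSh 40,000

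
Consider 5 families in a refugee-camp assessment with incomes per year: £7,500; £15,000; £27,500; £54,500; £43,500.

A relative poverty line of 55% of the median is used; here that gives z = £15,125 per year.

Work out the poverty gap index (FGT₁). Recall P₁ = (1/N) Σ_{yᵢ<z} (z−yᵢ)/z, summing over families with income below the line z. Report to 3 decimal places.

Poor units: £7,500, £15,000 (q = 2 of N = 5).
Gap ratios (z−y)/z: (15125−7500)/15125 = 0.5041; (15125−15000)/15125 = 0.0083.
Sum of shortfalls = 0.512397; P₁ averages over all N: 0.512397 / 5 = 0.102.

0.102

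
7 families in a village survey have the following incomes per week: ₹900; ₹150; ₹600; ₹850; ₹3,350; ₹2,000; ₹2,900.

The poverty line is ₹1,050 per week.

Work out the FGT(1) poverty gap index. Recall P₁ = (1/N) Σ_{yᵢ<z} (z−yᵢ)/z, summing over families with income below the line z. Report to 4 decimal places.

0.2313

Below z: ₹150, ₹600, ₹850, ₹900 (q = 4 of N = 7).
Relative gaps: (1050−150)/1050 = 0.8571; (1050−600)/1050 = 0.4286; (1050−850)/1050 = 0.1905; (1050−900)/1050 = 0.1429.
Σ = 1.619048. Dividing by the full population N = 7 gives P₁ = 0.2313.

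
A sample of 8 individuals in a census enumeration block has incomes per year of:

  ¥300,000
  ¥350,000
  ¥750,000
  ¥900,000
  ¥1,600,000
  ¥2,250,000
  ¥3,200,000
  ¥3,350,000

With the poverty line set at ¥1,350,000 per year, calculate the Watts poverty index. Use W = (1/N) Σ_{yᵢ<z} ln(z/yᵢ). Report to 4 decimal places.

0.4809

Incomes under z: ¥300,000, ¥350,000, ¥750,000, ¥900,000 (q = 4 of N = 8).
Log shortfalls: ln(1350000/300000) = 1.5041; ln(1350000/350000) = 1.3499; ln(1350000/750000) = 0.5878; ln(1350000/900000) = 0.4055.
W = 3.847256 / 8 = 0.4809.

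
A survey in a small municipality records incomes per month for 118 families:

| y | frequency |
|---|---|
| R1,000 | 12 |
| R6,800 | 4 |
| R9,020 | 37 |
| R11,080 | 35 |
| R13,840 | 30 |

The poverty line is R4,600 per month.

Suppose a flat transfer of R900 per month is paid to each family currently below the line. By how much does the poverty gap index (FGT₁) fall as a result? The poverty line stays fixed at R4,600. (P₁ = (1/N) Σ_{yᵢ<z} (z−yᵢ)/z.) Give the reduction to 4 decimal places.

0.0199

Before: below the line — 12×R1,000; poverty gap index (FGT₁) = 0.079587.
After the R900 transfer: below the line — 12×R1,900; poverty gap index (FGT₁) = 0.059690.
Reduction = 0.079587 − 0.059690 = 0.0199.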